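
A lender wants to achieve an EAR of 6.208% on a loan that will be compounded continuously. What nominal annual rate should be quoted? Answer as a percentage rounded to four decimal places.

Continuous: nominal r satisfies e^r − 1 = 0.06208.
r = ln(1 + 0.06208) = ln(1.06208) = 0.060229 = 6.0229%.

6.0229%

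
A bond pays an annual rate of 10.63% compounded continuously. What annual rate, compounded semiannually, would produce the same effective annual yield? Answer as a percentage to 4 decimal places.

10.9176%

EAR under continuous compounding: e^0.1063 − 1 = 0.112155.
Solve (1 + r/2)^2 = 1.112155: r/2 = 1.112155^(1/2) − 1 = 0.054588, so r = 0.109176 = 10.9176%.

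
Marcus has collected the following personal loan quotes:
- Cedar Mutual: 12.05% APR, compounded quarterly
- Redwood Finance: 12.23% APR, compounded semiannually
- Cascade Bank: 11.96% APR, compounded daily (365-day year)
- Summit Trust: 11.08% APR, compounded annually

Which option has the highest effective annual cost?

Cedar Mutual: (1 + 0.1205/4)^4 − 1 = 12.606%
Redwood Finance: (1 + 0.1223/2)^2 − 1 = 12.604%
Cascade Bank: (1 + 0.1196/365)^365 − 1 = 12.702%
Summit Trust: compounded annually, EAR = 11.080%
The highest effective annual rate is Cascade Bank at 12.702%.

Cascade Bank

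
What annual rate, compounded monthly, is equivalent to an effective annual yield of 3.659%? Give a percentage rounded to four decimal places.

3.5990%

(1 + r/12)^12 − 1 = 0.03659, so 1 + r/12 = 1.03659^(1/12).
r/12 = 0.002999, so r = 0.035990 = 3.5990%.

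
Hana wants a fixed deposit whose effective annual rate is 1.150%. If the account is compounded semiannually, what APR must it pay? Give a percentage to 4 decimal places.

1.1467%

(1 + r/2)^2 − 1 = 0.01150, so 1 + r/2 = 1.01150^(1/2).
r/2 = 0.005734, so r = 0.011467 = 1.1467%.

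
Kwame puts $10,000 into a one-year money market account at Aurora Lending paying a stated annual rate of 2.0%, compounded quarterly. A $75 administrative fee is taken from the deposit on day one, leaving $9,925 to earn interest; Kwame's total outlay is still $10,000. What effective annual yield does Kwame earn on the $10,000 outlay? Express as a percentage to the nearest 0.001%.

Value after one year: 9,925 × (1 + 0.020/4)^4 = 9,925 × 1.020151 = $10,124.99.
Effective yield on the $10,000 outlay: 10,124.99 / 10,000 − 1 = 0.012499 = 1.250%.

1.250%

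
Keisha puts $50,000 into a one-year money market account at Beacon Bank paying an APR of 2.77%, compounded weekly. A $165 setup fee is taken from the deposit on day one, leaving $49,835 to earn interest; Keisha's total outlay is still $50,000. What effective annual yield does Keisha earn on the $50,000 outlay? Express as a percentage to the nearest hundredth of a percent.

2.47%

Value after one year: 49,835 × (1 + 0.0277/52)^52 = 49,835 × 1.028080 = $51,234.35.
Effective yield on the $50,000 outlay: 51,234.35 / 50,000 − 1 = 0.024687 = 2.47%.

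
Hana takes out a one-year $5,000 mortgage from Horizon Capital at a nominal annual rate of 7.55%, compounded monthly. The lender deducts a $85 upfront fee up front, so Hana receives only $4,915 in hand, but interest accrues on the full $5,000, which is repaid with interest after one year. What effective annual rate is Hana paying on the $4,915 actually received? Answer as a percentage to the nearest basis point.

Amount owed after one year: 5,000 × (1 + 0.0755/12)^12 = 5,000 × 1.078168 = $5,390.84.
Effective rate on net proceeds: 5,390.84 / 4,915 − 1 = 0.096814 = 9.68%.

9.68%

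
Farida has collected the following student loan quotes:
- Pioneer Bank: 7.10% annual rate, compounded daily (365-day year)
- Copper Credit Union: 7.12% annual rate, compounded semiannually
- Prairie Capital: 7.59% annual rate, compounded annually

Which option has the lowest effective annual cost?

Copper Credit Union

Pioneer Bank: (1 + 0.0710/365)^365 − 1 = 7.357%
Copper Credit Union: (1 + 0.0712/2)^2 − 1 = 7.247%
Prairie Capital: compounded annually, EAR = 7.590%
The lowest effective annual rate is Copper Credit Union at 7.247%.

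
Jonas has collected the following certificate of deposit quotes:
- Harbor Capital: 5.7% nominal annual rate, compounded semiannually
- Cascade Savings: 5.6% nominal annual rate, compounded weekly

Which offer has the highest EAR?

Harbor Capital

Harbor Capital: (1 + 0.057/2)^2 − 1 = 5.781%
Cascade Savings: (1 + 0.056/52)^52 − 1 = 5.757%
The highest effective annual rate is Harbor Capital at 5.781%.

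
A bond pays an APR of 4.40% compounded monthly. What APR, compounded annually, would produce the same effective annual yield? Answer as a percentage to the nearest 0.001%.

EAR = (1 + 0.0440/12)^12 − 1 = 0.044898.
Compounded annually, the equivalent nominal rate is the EAR itself: 4.490%.

4.490%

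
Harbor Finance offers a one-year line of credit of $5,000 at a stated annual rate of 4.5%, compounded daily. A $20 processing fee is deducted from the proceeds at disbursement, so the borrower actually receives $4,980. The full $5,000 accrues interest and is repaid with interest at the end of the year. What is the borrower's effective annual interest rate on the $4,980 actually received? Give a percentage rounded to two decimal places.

5.02%

Amount owed after one year: 5,000 × (1 + 0.045/365)^365 = 5,000 × 1.046025 = $5,230.12.
Effective rate on net proceeds: 5,230.12 / 4,980 − 1 = 0.050226 = 5.02%.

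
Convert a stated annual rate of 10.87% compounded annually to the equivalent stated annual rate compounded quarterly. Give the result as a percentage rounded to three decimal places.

Compounded annually, EAR = nominal = 0.108700.
Solve (1 + r/4)^4 = 1.108700: r/4 = 1.108700^(1/4) − 1 = 0.026133, so r = 0.104531 = 10.453%.

10.453%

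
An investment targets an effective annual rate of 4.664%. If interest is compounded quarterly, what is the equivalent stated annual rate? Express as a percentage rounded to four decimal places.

(1 + r/4)^4 − 1 = 0.04664, so 1 + r/4 = 1.04664^(1/4).
r/4 = 0.011461, so r = 0.045846 = 4.5846%.

4.5846%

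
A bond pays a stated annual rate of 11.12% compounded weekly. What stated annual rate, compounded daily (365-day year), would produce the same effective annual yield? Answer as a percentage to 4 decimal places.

EAR = (1 + 0.1112/52)^52 − 1 = 0.117486.
Solve (1 + r/365)^365 = 1.117486: r/365 = 1.117486^(1/365) − 1 = 0.000304, so r = 0.111098 = 11.1098%.

11.1098%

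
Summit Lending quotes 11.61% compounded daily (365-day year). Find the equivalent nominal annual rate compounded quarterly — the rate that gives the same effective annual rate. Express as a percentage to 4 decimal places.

EAR = (1 + 0.1161/365)^365 − 1 = 0.123087.
Solve (1 + r/4)^4 = 1.123087: r/4 = 1.123087^(1/4) − 1 = 0.029446, so r = 0.117782 = 11.7782%.

11.7782%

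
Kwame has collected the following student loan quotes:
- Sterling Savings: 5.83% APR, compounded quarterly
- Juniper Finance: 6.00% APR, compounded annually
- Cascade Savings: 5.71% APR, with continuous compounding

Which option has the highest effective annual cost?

Sterling Savings: (1 + 0.0583/4)^4 − 1 = 5.959%
Juniper Finance: compounded annually, EAR = 6.000%
Cascade Savings: e^0.0571 − 1 = 5.876%
The highest effective annual rate is Juniper Finance at 6.000%.

Juniper Finance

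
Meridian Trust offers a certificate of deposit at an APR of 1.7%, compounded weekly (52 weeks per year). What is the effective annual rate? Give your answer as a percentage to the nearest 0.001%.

EAR = (1 + 0.017/52)^52 − 1.
= (1 + 0.000327)^52 − 1 = 1.017142 − 1 = 1.714%.

1.714%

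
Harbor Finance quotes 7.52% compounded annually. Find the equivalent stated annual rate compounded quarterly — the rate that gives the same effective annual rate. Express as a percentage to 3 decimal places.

7.317%

Compounded annually, EAR = nominal = 0.075200.
Solve (1 + r/4)^4 = 1.075200: r/4 = 1.075200^(1/4) − 1 = 0.018292, so r = 0.073168 = 7.317%.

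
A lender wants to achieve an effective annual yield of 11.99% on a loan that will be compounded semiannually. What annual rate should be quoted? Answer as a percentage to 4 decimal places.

11.6507%

(1 + r/2)^2 − 1 = 0.1199, so 1 + r/2 = 1.1199^(1/2).
r/2 = 0.058253, so r = 0.116507 = 11.6507%.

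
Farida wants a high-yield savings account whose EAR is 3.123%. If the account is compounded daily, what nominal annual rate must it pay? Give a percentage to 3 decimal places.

(1 + r/365)^365 − 1 = 0.03123, so 1 + r/365 = 1.03123^(1/365).
r/365 = 0.000084, so r = 0.030754 = 3.075%.

3.075%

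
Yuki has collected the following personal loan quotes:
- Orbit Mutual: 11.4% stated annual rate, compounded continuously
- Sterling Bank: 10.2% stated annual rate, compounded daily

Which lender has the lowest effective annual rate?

Sterling Bank

Orbit Mutual: e^0.114 − 1 = 12.075%
Sterling Bank: (1 + 0.102/365)^365 − 1 = 10.737%
The lowest effective annual rate is Sterling Bank at 10.737%.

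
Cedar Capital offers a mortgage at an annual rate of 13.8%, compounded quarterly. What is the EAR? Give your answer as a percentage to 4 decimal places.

14.5307%

EAR = (1 + 0.138/4)^4 − 1.
= 1.145307 − 1 = 14.5307%.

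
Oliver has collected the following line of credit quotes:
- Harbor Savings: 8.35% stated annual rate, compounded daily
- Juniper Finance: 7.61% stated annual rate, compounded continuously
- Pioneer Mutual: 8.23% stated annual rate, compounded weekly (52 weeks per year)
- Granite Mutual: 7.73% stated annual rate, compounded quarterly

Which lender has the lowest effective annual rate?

Juniper Finance

Harbor Savings: (1 + 0.0835/365)^365 − 1 = 8.707%
Juniper Finance: e^0.0761 − 1 = 7.907%
Pioneer Mutual: (1 + 0.0823/52)^52 − 1 = 8.571%
Granite Mutual: (1 + 0.0773/4)^4 − 1 = 7.957%
The lowest effective annual rate is Juniper Finance at 7.907%.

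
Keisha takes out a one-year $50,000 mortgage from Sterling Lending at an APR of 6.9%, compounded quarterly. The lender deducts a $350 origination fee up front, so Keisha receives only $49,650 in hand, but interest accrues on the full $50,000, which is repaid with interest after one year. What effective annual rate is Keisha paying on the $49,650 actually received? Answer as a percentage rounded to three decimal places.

7.835%

Amount owed after one year: 50,000 × (1 + 0.069/4)^4 = 50,000 × 1.070806 = $53,540.30.
Effective rate on net proceeds: 53,540.30 / 49,650 − 1 = 0.078354 = 7.835%.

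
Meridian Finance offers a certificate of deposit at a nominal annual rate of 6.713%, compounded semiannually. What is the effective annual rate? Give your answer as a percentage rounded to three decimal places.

6.826%

EAR = (1 + 0.06713/2)^2 − 1.
= 1.068257 − 1 = 6.826%.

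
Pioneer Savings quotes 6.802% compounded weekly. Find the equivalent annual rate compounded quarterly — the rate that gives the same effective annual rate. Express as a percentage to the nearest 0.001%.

6.856%

EAR = (1 + 0.06802/52)^52 − 1 = 0.070339.
Solve (1 + r/4)^4 = 1.070339: r/4 = 1.070339^(1/4) − 1 = 0.017139, so r = 0.068556 = 6.856%.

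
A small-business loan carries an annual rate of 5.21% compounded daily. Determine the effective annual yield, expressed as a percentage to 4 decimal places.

EAR = (1 + 0.0521/365)^365 − 1.
= 1.053477 − 1 = 5.3477%.

5.3477%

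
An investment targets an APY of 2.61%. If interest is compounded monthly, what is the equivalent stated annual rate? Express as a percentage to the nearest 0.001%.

(1 + r/12)^12 − 1 = 0.0261, so 1 + r/12 = 1.0261^(1/12).
r/12 = 0.002149, so r = 0.025793 = 2.579%.

2.579%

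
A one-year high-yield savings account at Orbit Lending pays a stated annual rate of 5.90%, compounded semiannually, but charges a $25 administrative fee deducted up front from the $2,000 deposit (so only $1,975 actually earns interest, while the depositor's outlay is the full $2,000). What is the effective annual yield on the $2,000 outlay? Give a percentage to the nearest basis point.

Value after one year: 1,975 × (1 + 0.0590/2)^2 = 1,975 × 1.059870 = $2,093.24.
Effective yield on the $2,000 outlay: 2,093.24 / 2,000 − 1 = 0.046622 = 4.66%.

4.66%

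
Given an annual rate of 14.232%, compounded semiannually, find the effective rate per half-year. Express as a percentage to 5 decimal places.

7.11600%

With a nominal annual rate compounded semiannually, the periodic rate is the nominal rate divided by 2.
i = 0.14232 / 2 = 0.0711600 = 7.11600%.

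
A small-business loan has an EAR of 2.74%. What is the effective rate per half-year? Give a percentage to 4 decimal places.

The per-half-year rate i satisfies (1 + i)^2 = 1 + 0.0274.
i = 1.0274^(1/2) − 1 = 0.0136074 = 1.3607%.

1.3607%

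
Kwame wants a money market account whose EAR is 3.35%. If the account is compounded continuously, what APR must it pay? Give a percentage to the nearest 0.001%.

3.295%

Continuous: nominal r satisfies e^r − 1 = 0.0335.
r = ln(1 + 0.0335) = ln(1.0335) = 0.032951 = 3.295%.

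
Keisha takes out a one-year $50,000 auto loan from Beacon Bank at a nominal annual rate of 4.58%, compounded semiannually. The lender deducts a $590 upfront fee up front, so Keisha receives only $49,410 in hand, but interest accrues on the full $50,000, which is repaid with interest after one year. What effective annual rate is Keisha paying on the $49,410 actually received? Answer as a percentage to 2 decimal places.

5.88%

Amount owed after one year: 50,000 × (1 + 0.0458/2)^2 = 50,000 × 1.046324 = $52,316.22.
Effective rate on net proceeds: 52,316.22 / 49,410 − 1 = 0.058818 = 5.88%.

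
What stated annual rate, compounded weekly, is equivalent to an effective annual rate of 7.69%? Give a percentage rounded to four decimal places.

(1 + r/52)^52 − 1 = 0.0769, so 1 + r/52 = 1.0769^(1/52).
r/52 = 0.001426, so r = 0.074139 = 7.4139%.

7.4139%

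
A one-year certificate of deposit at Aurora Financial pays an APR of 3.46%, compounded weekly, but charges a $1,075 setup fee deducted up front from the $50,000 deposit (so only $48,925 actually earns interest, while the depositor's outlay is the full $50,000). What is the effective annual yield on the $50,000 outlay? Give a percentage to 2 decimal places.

Value after one year: 48,925 × (1 + 0.0346/52)^52 = 48,925 × 1.035194 = $50,646.85.
Effective yield on the $50,000 outlay: 50,646.85 / 50,000 − 1 = 0.012937 = 1.29%.

1.29%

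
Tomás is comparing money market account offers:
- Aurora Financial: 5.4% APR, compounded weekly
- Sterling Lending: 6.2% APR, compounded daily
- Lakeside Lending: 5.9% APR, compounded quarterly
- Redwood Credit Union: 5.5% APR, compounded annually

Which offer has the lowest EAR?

Redwood Credit Union

Aurora Financial: (1 + 0.054/52)^52 − 1 = 5.546%
Sterling Lending: (1 + 0.062/365)^365 − 1 = 6.396%
Lakeside Lending: (1 + 0.059/4)^4 − 1 = 6.032%
Redwood Credit Union: compounded annually, EAR = 5.500%
The lowest effective annual rate is Redwood Credit Union at 5.500%.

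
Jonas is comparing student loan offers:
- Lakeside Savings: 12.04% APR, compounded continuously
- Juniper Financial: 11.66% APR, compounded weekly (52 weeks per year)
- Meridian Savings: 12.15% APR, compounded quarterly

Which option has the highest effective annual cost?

Lakeside Savings

Lakeside Savings: e^0.1204 − 1 = 12.795%
Juniper Financial: (1 + 0.1166/52)^52 − 1 = 12.352%
Meridian Savings: (1 + 0.1215/4)^4 − 1 = 12.715%
The highest effective annual rate is Lakeside Savings at 12.795%.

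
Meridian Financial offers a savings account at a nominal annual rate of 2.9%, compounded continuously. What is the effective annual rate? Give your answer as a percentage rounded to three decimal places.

With continuous compounding, EAR = e^0.029 − 1.
e^0.029 = 1.029425, so EAR = 0.029425 = 2.942%.

2.942%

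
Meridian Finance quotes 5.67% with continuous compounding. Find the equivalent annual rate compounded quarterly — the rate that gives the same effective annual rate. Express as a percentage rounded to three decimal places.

EAR under continuous compounding: e^0.0567 − 1 = 0.058338.
Solve (1 + r/4)^4 = 1.058338: r/4 = 1.058338^(1/4) − 1 = 0.014276, so r = 0.057104 = 5.710%.

5.710%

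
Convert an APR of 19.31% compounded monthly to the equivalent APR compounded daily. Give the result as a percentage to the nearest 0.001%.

EAR = (1 + 0.1931/12)^12 − 1 = 0.211141.
Solve (1 + r/365)^365 = 1.211141: r/365 = 1.211141^(1/365) − 1 = 0.000525, so r = 0.191613 = 19.161%.

19.161%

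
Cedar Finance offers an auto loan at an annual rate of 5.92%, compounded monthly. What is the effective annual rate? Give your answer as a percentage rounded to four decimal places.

EAR = (1 + 0.0592/12)^12 − 1.
= (1 + 0.004933)^12 − 1 = 1.060833 − 1 = 6.0833%.

6.0833%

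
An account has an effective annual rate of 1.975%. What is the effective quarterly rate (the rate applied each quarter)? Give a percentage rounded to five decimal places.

The per-quarter rate i satisfies (1 + i)^4 = 1 + 0.01975.
i = 1.01975^(1/4) − 1 = 0.0049013 = 0.49013%.

0.49013%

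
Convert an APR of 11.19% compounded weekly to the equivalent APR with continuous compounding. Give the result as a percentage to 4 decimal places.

11.1780%

EAR = (1 + 0.1119/52)^52 − 1 = 0.118267.
Equivalent continuous rate: r = ln(1 + 0.118267) = 0.111780 = 11.1780%.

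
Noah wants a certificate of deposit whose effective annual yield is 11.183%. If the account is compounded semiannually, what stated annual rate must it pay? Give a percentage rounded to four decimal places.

(1 + r/2)^2 − 1 = 0.11183, so 1 + r/2 = 1.11183^(1/2).
r/2 = 0.054433, so r = 0.108867 = 10.8867%.

10.8867%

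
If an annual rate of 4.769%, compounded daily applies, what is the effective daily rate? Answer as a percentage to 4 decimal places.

0.0131%

With a nominal annual rate compounded daily, the periodic rate is the nominal rate divided by 365.
i = 0.04769 / 365 = 0.0001307 = 0.0131%.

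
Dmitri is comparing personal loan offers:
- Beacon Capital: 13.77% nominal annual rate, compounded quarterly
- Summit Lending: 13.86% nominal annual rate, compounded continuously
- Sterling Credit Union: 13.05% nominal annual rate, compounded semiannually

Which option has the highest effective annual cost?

Summit Lending

Beacon Capital: (1 + 0.1377/4)^4 − 1 = 14.498%
Summit Lending: e^0.1386 − 1 = 14.866%
Sterling Credit Union: (1 + 0.1305/2)^2 − 1 = 13.476%
The highest effective annual rate is Summit Lending at 14.866%.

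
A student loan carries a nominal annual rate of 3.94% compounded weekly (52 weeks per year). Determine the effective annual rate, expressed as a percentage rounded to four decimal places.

EAR = (1 + 0.0394/52)^52 − 1.
= (1 + 0.000758)^52 − 1 = 1.040171 − 1 = 4.0171%.

4.0171%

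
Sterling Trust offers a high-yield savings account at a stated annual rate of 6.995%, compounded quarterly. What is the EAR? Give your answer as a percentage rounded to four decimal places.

7.1806%

EAR = (1 + 0.06995/4)^4 − 1.
= (1 + 0.017487)^4 − 1 = 1.071806 − 1 = 7.1806%.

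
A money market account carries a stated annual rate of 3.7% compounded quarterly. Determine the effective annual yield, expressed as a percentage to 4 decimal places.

3.7517%

EAR = (1 + 0.037/4)^4 − 1.
= (1 + 0.009250)^4 − 1 = 1.037517 − 1 = 3.7517%.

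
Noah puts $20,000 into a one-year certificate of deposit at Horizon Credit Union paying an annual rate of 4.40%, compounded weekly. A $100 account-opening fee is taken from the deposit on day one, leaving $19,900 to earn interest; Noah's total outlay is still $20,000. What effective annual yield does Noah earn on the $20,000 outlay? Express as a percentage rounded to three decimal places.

Value after one year: 19,900 × (1 + 0.0440/52)^52 = 19,900 × 1.044963 = $20,794.76.
Effective yield on the $20,000 outlay: 20,794.76 / 20,000 − 1 = 0.039738 = 3.974%.

3.974%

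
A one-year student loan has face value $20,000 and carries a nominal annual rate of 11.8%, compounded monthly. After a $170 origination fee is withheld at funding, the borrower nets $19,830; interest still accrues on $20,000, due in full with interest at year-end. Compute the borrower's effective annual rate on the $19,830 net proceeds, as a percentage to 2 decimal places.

13.42%

Amount owed after one year: 20,000 × (1 + 0.118/12)^12 = 20,000 × 1.124596 = $22,491.91.
Effective rate on net proceeds: 22,491.91 / 19,830 − 1 = 0.134237 = 13.42%.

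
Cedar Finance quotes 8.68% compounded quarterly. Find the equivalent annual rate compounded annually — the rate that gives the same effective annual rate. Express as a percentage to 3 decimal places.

EAR = (1 + 0.0868/4)^4 − 1 = 0.089666.
Compounded annually, the equivalent nominal rate is the EAR itself: 8.967%.

8.967%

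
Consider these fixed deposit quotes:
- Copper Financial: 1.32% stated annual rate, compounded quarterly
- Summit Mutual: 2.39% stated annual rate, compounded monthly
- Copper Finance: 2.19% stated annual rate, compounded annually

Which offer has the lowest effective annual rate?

Copper Financial

Copper Financial: (1 + 0.0132/4)^4 − 1 = 1.327%
Summit Mutual: (1 + 0.0239/12)^12 − 1 = 2.416%
Copper Finance: compounded annually, EAR = 2.190%
The lowest effective annual rate is Copper Financial at 1.327%.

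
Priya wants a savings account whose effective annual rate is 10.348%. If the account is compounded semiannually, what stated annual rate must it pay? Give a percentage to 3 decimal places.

(1 + r/2)^2 − 1 = 0.10348, so 1 + r/2 = 1.10348^(1/2).
r/2 = 0.050467, so r = 0.100933 = 10.093%.

10.093%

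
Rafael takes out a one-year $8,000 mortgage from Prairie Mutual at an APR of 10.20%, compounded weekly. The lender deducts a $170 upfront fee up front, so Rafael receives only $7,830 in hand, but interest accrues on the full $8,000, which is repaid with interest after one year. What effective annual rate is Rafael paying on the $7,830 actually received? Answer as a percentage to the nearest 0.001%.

13.131%

Amount owed after one year: 8,000 × (1 + 0.1020/52)^52 = 8,000 × 1.107273 = $8,858.18.
Effective rate on net proceeds: 8,858.18 / 7,830 − 1 = 0.131313 = 13.131%.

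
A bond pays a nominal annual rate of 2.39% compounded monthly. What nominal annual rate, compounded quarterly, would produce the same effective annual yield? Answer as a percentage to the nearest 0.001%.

2.395%

EAR = (1 + 0.0239/12)^12 − 1 = 0.024164.
Solve (1 + r/4)^4 = 1.024164: r/4 = 1.024164^(1/4) − 1 = 0.005987, so r = 0.023948 = 2.395%.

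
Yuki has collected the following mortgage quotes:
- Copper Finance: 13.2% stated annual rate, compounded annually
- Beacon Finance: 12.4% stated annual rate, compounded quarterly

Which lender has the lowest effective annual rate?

Beacon Finance

Copper Finance: compounded annually, EAR = 13.200%
Beacon Finance: (1 + 0.124/4)^4 − 1 = 12.989%
The lowest effective annual rate is Beacon Finance at 12.989%.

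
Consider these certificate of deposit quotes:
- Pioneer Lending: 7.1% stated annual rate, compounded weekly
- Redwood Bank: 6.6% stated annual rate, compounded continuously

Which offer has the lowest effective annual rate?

Pioneer Lending: (1 + 0.071/52)^52 − 1 = 7.353%
Redwood Bank: e^0.066 − 1 = 6.823%
The lowest effective annual rate is Redwood Bank at 6.823%.

Redwood Bank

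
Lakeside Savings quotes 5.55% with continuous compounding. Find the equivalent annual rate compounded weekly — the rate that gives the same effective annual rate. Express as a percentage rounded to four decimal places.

5.5530%

EAR under continuous compounding: e^0.0555 − 1 = 0.057069.
Solve (1 + r/52)^52 = 1.057069: r/52 = 1.057069^(1/52) − 1 = 0.001068, so r = 0.055530 = 5.5530%.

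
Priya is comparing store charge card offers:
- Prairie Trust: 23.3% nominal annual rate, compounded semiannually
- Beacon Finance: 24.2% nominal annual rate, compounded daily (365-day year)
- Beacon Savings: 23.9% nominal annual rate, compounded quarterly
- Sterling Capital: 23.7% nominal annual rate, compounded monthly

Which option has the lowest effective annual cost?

Prairie Trust

Prairie Trust: (1 + 0.233/2)^2 − 1 = 24.657%
Beacon Finance: (1 + 0.242/365)^365 − 1 = 27.369%
Beacon Savings: (1 + 0.239/4)^4 − 1 = 26.129%
Sterling Capital: (1 + 0.237/12)^12 − 1 = 26.452%
The lowest effective annual rate is Prairie Trust at 24.657%.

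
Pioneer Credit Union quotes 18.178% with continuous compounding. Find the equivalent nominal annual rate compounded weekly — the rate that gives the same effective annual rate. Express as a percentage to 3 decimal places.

18.210%

EAR under continuous compounding: e^0.18178 − 1 = 0.199350.
Solve (1 + r/52)^52 = 1.199350: r/52 = 1.199350^(1/52) − 1 = 0.003502, so r = 0.182098 = 18.210%.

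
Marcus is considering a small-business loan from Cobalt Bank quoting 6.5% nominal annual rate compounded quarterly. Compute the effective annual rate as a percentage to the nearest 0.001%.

EAR = (1 + 0.065/4)^4 − 1.
= 1.066602 − 1 = 6.660%.

6.660%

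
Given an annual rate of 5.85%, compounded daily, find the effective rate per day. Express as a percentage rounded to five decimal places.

0.01603%

With a nominal annual rate compounded daily, the periodic rate is the nominal rate divided by 365.
i = 0.0585 / 365 = 0.0001603 = 0.01603%.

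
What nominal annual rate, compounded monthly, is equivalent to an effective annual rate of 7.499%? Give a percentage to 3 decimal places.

(1 + r/12)^12 − 1 = 0.07499, so 1 + r/12 = 1.07499^(1/12).
r/12 = 0.006044, so r = 0.072530 = 7.253%.

7.253%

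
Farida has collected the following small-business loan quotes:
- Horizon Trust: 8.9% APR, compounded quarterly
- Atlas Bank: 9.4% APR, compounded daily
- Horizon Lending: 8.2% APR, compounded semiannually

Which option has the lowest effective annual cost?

Horizon Lending

Horizon Trust: (1 + 0.089/4)^4 − 1 = 9.201%
Atlas Bank: (1 + 0.094/365)^365 − 1 = 9.855%
Horizon Lending: (1 + 0.082/2)^2 − 1 = 8.368%
The lowest effective annual rate is Horizon Lending at 8.368%.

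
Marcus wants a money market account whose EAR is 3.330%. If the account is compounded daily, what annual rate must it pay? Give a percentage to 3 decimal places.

3.276%

(1 + r/365)^365 − 1 = 0.03330, so 1 + r/365 = 1.03330^(1/365).
r/365 = 0.000090, so r = 0.032759 = 3.276%.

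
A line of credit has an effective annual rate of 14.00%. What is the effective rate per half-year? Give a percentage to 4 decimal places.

6.7708%

The per-half-year rate i satisfies (1 + i)^2 = 1 + 0.1400.
i = 1.1400^(1/2) − 1 = 0.0677078 = 6.7708%.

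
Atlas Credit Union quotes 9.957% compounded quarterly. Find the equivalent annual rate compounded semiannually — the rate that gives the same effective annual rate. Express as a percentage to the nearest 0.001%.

EAR = (1 + 0.09957/4)^4 − 1 = 0.103350.
Solve (1 + r/2)^2 = 1.103350: r/2 = 1.103350^(1/2) − 1 = 0.050405, so r = 0.100809 = 10.081%.

10.081%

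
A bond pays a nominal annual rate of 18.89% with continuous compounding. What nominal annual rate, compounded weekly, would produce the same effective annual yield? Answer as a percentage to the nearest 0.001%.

18.924%

EAR under continuous compounding: e^0.1889 − 1 = 0.207920.
Solve (1 + r/52)^52 = 1.207920: r/52 = 1.207920^(1/52) − 1 = 0.003639, so r = 0.189244 = 18.924%.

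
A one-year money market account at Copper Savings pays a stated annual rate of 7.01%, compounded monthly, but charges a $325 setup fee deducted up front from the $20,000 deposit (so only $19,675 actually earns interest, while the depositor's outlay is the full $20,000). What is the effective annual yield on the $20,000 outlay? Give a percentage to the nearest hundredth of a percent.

5.50%

Value after one year: 19,675 × (1 + 0.0701/12)^12 = 19,675 × 1.072397 = $21,099.40.
Effective yield on the $20,000 outlay: 21,099.40 / 20,000 − 1 = 0.054970 = 5.50%.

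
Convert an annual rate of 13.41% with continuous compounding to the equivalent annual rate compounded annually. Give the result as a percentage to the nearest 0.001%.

14.351%

EAR under continuous compounding: e^0.1341 − 1 = 0.143507.
Compounded annually, the equivalent nominal rate is the EAR itself: 14.351%.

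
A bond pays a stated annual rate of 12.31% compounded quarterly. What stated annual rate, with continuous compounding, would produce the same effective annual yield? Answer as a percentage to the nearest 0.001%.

12.124%

EAR = (1 + 0.1231/4)^4 − 1 = 0.128900.
Equivalent continuous rate: r = ln(1 + 0.128900) = 0.121244 = 12.124%.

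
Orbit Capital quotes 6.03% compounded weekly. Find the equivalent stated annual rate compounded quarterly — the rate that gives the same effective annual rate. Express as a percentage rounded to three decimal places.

6.072%

EAR = (1 + 0.0603/52)^52 − 1 = 0.062118.
Solve (1 + r/4)^4 = 1.062118: r/4 = 1.062118^(1/4) − 1 = 0.015180, so r = 0.060721 = 6.072%.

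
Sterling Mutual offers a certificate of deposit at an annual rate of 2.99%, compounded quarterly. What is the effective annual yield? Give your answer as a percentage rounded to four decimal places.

3.0237%

EAR = (1 + 0.0299/4)^4 − 1.
= (1 + 0.007475)^4 − 1 = 1.030237 − 1 = 3.0237%.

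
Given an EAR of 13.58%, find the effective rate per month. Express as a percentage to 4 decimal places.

The per-month rate i satisfies (1 + i)^12 = 1 + 0.1358.
i = 1.1358^(1/12) − 1 = 0.0106679 = 1.0668%.

1.0668%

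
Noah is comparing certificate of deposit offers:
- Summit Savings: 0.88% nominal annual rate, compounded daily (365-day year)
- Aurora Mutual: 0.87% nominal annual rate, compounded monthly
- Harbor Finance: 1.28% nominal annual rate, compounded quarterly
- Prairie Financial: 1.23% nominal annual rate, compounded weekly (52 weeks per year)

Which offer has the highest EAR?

Summit Savings: (1 + 0.0088/365)^365 − 1 = 0.884%
Aurora Mutual: (1 + 0.0087/12)^12 − 1 = 0.873%
Harbor Finance: (1 + 0.0128/4)^4 − 1 = 1.286%
Prairie Financial: (1 + 0.0123/52)^52 − 1 = 1.237%
The highest effective annual rate is Harbor Finance at 1.286%.

Harbor Finance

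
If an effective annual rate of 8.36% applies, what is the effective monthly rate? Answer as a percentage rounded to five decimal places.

The per-month rate i satisfies (1 + i)^12 = 1 + 0.0836.
i = 1.0836^(1/12) − 1 = 0.0067132 = 0.67132%.

0.67132%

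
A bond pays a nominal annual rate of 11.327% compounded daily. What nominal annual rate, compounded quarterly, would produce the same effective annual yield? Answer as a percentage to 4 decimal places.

EAR = (1 + 0.11327/365)^365 − 1 = 0.119915.
Solve (1 + r/4)^4 = 1.119915: r/4 = 1.119915^(1/4) − 1 = 0.028718, so r = 0.114871 = 11.4871%.

11.4871%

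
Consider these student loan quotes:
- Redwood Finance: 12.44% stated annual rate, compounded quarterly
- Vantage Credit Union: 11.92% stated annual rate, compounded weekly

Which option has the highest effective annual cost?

Redwood Finance: (1 + 0.1244/4)^4 − 1 = 13.032%
Vantage Credit Union: (1 + 0.1192/52)^52 − 1 = 12.644%
The highest effective annual rate is Redwood Finance at 13.032%.

Redwood Finance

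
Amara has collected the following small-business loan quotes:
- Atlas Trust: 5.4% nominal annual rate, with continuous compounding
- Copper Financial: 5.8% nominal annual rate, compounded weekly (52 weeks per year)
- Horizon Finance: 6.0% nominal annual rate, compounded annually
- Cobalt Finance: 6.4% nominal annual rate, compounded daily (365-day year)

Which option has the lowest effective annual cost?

Atlas Trust

Atlas Trust: e^0.054 − 1 = 5.548%
Copper Financial: (1 + 0.058/52)^52 − 1 = 5.968%
Horizon Finance: compounded annually, EAR = 6.000%
Cobalt Finance: (1 + 0.064/365)^365 − 1 = 6.609%
The lowest effective annual rate is Atlas Trust at 5.548%.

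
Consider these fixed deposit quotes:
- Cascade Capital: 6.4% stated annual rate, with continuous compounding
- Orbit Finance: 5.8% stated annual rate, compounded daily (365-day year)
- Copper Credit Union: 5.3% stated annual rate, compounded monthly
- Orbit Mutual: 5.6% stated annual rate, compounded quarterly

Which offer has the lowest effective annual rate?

Cascade Capital: e^0.064 − 1 = 6.609%
Orbit Finance: (1 + 0.058/365)^365 − 1 = 5.971%
Copper Credit Union: (1 + 0.053/12)^12 − 1 = 5.431%
Orbit Mutual: (1 + 0.056/4)^4 − 1 = 5.719%
The lowest effective annual rate is Copper Credit Union at 5.431%.

Copper Credit Union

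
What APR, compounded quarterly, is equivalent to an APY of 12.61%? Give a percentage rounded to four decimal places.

(1 + r/4)^4 − 1 = 0.1261, so 1 + r/4 = 1.1261^(1/4).
r/4 = 0.030135, so r = 0.120541 = 12.0541%.

12.0541%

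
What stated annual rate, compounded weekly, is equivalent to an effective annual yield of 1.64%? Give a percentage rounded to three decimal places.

(1 + r/52)^52 − 1 = 0.0164, so 1 + r/52 = 1.0164^(1/52).
r/52 = 0.000313, so r = 0.016270 = 1.627%.

1.627%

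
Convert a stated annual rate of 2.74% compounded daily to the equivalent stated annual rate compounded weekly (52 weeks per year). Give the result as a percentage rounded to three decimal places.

2.741%

EAR = (1 + 0.0274/365)^365 − 1 = 0.027778.
Solve (1 + r/52)^52 = 1.027778: r/52 = 1.027778^(1/52) − 1 = 0.000527, so r = 0.027406 = 2.741%.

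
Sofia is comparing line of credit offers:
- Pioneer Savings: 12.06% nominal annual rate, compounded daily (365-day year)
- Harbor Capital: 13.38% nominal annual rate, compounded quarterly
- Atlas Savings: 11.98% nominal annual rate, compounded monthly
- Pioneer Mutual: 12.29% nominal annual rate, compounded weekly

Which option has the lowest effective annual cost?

Pioneer Savings: (1 + 0.1206/365)^365 − 1 = 12.815%
Harbor Capital: (1 + 0.1338/4)^4 − 1 = 14.066%
Atlas Savings: (1 + 0.1198/12)^12 − 1 = 12.660%
Pioneer Mutual: (1 + 0.1229/52)^52 − 1 = 13.061%
The lowest effective annual rate is Atlas Savings at 12.660%.

Atlas Savings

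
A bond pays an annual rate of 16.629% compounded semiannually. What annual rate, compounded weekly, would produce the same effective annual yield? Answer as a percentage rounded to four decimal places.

EAR = (1 + 0.16629/2)^2 − 1 = 0.173203.
Solve (1 + r/52)^52 = 1.173203: r/52 = 1.173203^(1/52) − 1 = 0.003077, so r = 0.159983 = 15.9983%.

15.9983%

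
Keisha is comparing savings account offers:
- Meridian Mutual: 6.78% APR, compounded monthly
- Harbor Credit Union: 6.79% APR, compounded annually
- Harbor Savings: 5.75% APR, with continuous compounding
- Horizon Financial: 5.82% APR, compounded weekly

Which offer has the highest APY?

Meridian Mutual: (1 + 0.0678/12)^12 − 1 = 6.995%
Harbor Credit Union: compounded annually, EAR = 6.790%
Harbor Savings: e^0.0575 − 1 = 5.919%
Horizon Financial: (1 + 0.0582/52)^52 − 1 = 5.989%
The highest effective annual rate is Meridian Mutual at 6.995%.

Meridian Mutual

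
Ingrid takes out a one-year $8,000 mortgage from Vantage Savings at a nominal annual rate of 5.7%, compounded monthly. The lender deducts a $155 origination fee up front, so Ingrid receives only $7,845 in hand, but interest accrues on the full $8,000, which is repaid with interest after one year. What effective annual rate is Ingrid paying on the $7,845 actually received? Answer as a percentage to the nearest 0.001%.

7.943%

Amount owed after one year: 8,000 × (1 + 0.057/12)^12 = 8,000 × 1.058513 = $8,468.10.
Effective rate on net proceeds: 8,468.10 / 7,845 − 1 = 0.079427 = 7.943%.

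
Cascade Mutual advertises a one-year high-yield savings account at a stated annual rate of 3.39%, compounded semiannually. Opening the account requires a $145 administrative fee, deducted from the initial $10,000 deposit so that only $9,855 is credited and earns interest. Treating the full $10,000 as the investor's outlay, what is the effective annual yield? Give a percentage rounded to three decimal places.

1.919%

Value after one year: 9,855 × (1 + 0.0339/2)^2 = 9,855 × 1.034187 = $10,191.92.
Effective yield on the $10,000 outlay: 10,191.92 / 10,000 − 1 = 0.019192 = 1.919%.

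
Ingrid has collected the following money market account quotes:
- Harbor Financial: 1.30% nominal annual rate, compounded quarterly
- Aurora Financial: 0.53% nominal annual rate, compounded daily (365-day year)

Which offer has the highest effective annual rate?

Harbor Financial

Harbor Financial: (1 + 0.0130/4)^4 − 1 = 1.306%
Aurora Financial: (1 + 0.0053/365)^365 − 1 = 0.531%
The highest effective annual rate is Harbor Financial at 1.306%.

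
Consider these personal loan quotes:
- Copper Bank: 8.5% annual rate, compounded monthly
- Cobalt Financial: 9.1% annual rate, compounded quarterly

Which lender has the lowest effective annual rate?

Copper Bank

Copper Bank: (1 + 0.085/12)^12 − 1 = 8.839%
Cobalt Financial: (1 + 0.091/4)^4 − 1 = 9.415%
The lowest effective annual rate is Copper Bank at 8.839%.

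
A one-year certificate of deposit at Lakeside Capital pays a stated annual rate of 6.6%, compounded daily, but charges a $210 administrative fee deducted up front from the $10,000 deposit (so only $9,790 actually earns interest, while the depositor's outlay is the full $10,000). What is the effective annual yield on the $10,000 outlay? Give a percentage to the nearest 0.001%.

4.579%

Value after one year: 9,790 × (1 + 0.066/365)^365 = 9,790 × 1.068220 = $10,457.88.
Effective yield on the $10,000 outlay: 10,457.88 / 10,000 − 1 = 0.045788 = 4.579%.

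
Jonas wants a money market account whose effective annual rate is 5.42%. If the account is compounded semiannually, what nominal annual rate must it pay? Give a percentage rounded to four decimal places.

(1 + r/2)^2 − 1 = 0.0542, so 1 + r/2 = 1.0542^(1/2).
r/2 = 0.026742, so r = 0.053485 = 5.3485%.

5.3485%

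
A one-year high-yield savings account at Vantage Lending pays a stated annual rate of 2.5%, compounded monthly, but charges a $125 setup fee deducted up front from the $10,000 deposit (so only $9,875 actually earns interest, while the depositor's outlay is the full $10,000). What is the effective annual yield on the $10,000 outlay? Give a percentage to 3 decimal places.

1.247%

Value after one year: 9,875 × (1 + 0.025/12)^12 = 9,875 × 1.025288 = $10,124.72.
Effective yield on the $10,000 outlay: 10,124.72 / 10,000 − 1 = 0.012472 = 1.247%.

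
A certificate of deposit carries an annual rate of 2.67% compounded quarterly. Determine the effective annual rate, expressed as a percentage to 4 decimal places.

EAR = (1 + 0.0267/4)^4 − 1.
= 1.026969 − 1 = 2.6969%.

2.6969%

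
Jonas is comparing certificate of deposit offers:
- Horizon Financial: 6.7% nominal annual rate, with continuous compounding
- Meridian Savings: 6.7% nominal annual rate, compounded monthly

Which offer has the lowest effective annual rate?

Horizon Financial: e^0.067 − 1 = 6.930%
Meridian Savings: (1 + 0.067/12)^12 − 1 = 6.910%
The lowest effective annual rate is Meridian Savings at 6.910%.

Meridian Savings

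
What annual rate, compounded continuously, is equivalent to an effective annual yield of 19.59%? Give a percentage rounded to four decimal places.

17.8899%

Continuous: nominal r satisfies e^r − 1 = 0.1959.
r = ln(1 + 0.1959) = ln(1.1959) = 0.178899 = 17.8899%.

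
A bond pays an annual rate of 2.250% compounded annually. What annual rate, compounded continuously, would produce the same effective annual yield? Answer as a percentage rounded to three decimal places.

Compounded annually, EAR = nominal = 0.022500.
Equivalent continuous rate: r = ln(1 + 0.022500) = 0.022251 = 2.225%.

2.225%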